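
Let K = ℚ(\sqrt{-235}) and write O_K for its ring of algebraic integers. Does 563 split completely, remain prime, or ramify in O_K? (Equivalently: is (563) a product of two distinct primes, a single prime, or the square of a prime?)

d = -235 ≡ 1 (mod 4), so O_K = ℤ[(1+√-235)/2] and disc(K) = d = -235.
Since gcd(563, -235) = 1 the prime 563 does not ramify.
(-235/563) = 328^281 mod 563 = 1, giving Legendre symbol 1.
d is a quadratic residue mod p, hence 563 splits in O_K.

p splits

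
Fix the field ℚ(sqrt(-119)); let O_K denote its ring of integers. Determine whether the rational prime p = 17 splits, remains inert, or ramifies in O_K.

17 is ramified

-119 mod 4 = 1, hence disc K = -119 and O_K = ℤ[(1+√-119)/2].
17 divides disc(K) = -119, so 17 ramifies.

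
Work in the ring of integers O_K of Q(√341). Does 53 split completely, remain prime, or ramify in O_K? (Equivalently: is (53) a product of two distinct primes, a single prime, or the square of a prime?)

341 mod 4 = 1, hence disc K = 341 and O_K = ℤ[(1+√341)/2].
53 ∤ 341, so 53 is unramified.
Compute (341/53) via Euler: 23^((53-1)/2) mod 53 = 52, so (341/53) = -1.
d is a non-residue mod p, hence 53 remains inert in O_K.

remains prime (inert)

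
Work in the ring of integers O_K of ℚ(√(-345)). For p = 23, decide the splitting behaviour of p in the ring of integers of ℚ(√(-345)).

-345 mod 4 = 3, hence disc K = 4·(-345) = -1380 and O_K = ℤ[√-345].
23 divides disc(K) = -1380, so 23 ramifies.

ramified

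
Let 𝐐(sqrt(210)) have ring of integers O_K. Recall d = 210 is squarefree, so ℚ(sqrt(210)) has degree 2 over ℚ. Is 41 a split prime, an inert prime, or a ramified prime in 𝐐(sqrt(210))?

p splits

Since 210 ≢ 1 mod 4, the ring of integers is ℤ[√210] with discriminant 4·210 = 840.
Since gcd(41, 840) = 1 the prime 41 does not ramify.
Euler's criterion: 210^20 mod 41 = 1. Thus (210|41) = 1.
(210/41) = 1, so 41 splits.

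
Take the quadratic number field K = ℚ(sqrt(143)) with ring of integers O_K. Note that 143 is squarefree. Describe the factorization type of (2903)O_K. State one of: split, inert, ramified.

2903 splits in O_K

Since 143 ≢ 1 mod 4, the ring of integers is ℤ[√143] with discriminant 4·143 = 572.
2903 ∤ 572, so 2903 is unramified.
Compute (143/2903) via Euler: 143^((2903-1)/2) mod 2903 = 1, so (143/2903) = 1.
Legendre symbol 1 ⇒ 2903 is split.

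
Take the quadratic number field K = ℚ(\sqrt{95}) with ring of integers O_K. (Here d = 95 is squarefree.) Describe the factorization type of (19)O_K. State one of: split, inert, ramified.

p ramifies

95 mod 4 = 3, hence disc K = 4·95 = 380 and O_K = ℤ[√95].
19 divides disc(K) = 380, so 19 ramifies.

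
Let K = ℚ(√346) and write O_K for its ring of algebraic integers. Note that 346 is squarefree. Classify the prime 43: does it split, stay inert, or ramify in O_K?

inert — (43) stays prime in O_K

346 mod 4 = 2, hence disc K = 4·346 = 1384 and O_K = ℤ[√346].
disc(K) = 1384 is not divisible by 43; 43 is unramified.
Euler's criterion: 346^21 mod 43 = 42. Thus (346|43) = -1.
Legendre symbol -1 ⇒ 43 is inert.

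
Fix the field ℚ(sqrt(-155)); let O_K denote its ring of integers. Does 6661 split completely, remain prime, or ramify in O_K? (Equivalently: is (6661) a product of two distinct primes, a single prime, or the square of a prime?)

p is inert

-155 mod 4 = 1, hence disc K = -155 and O_K = ℤ[(1+√-155)/2].
disc(K) = -155 is not divisible by 6661; 6661 is unramified.
Euler's criterion: (-155)^3330 mod 6661 = 6660. Thus (-155|6661) = -1.
Legendre symbol -1 ⇒ 6661 is inert.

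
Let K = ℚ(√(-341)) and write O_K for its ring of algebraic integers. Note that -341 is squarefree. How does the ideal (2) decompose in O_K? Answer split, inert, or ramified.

Since -341 ≢ 1 mod 4, the ring of integers is ℤ[√-341] with discriminant 4·(-341) = -1364.
2 divides disc(K) = -1364, so 2 ramifies.

ramified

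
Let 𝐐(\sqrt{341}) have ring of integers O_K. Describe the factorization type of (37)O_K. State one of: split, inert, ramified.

Since 341 ≡ 1 mod 4, the ring of integers is ℤ[(1+√341)/2] with discriminant 341.
disc(K) = 341 is not divisible by 37; 37 is unramified.
(341/37) = 8^18 mod 37 = 36, giving Legendre symbol -1.
d is a non-residue mod p, hence 37 remains inert in O_K.

p is inert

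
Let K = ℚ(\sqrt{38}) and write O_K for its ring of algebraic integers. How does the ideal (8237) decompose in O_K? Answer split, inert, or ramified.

38 mod 4 = 2, hence disc K = 4·38 = 152 and O_K = ℤ[√38].
Since gcd(8237, 152) = 1 the prime 8237 does not ramify.
(38/8237) = 38^4118 mod 8237 = 1, giving Legendre symbol 1.
Legendre symbol 1 ⇒ 8237 is split.

split — (8237) = 𝔭₁𝔭₂ with 𝔭₁ ≠ 𝔭₂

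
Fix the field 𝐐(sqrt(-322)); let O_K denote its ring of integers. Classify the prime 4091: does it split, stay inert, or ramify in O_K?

Since -322 ≢ 1 mod 4, the ring of integers is ℤ[√-322] with discriminant 4·(-322) = -1288.
disc(K) = -1288 is not divisible by 4091; 4091 is unramified.
(-322/4091) = 3769^2045 mod 4091 = 1, giving Legendre symbol 1.
d is a quadratic residue mod p, hence 4091 splits in O_K.

p splits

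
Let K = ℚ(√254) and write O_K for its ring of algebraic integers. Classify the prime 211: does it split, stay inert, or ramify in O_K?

p splits

254 mod 4 = 2, hence disc K = 4·254 = 1016 and O_K = ℤ[√254].
211 ∤ 1016, so 211 is unramified.
Euler's criterion: 254^105 mod 211 = 1. Thus (254|211) = 1.
d is a quadratic residue mod p, hence 211 splits in O_K.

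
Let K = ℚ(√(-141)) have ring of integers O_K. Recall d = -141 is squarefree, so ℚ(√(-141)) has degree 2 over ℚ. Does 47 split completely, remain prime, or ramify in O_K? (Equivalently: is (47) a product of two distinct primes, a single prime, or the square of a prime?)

Since -141 ≢ 1 mod 4, the ring of integers is ℤ[√-141] with discriminant 4·(-141) = -564.
47 divides disc(K) = -564, so 47 ramifies.

p ramifies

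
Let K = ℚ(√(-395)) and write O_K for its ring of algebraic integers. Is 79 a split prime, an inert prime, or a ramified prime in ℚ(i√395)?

79 is ramified

Since -395 ≡ 1 mod 4, the ring of integers is ℤ[(1+√-395)/2] with discriminant -395.
disc(K) = -395 = 79·(-5), so p = 79 is ramified.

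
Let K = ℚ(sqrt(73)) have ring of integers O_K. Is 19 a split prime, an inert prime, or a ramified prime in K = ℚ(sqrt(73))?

split — (19) = 𝔭₁𝔭₂ with 𝔭₁ ≠ 𝔭₂

Since 73 ≡ 1 mod 4, the ring of integers is ℤ[(1+√73)/2] with discriminant 73.
Since gcd(19, 73) = 1 the prime 19 does not ramify.
Legendre symbol by Euler's criterion: (73/19) ≡ 73^9 ≡ 1 (mod 19), i.e. (73/19) = 1.
(73/19) = 1, so 19 splits.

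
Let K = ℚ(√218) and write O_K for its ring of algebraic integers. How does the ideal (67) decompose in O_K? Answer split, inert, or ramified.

d = 218 ≡ 2 (mod 4), so O_K = ℤ[√218] and disc(K) = 4d = 872.
Since gcd(67, 872) = 1 the prime 67 does not ramify.
(218/67) = 17^33 mod 67 = 1, giving Legendre symbol 1.
d is a quadratic residue mod p, hence 67 splits in O_K.

p splits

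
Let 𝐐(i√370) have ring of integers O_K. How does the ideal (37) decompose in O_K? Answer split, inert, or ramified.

ramified — (37) = 𝔭²

Since -370 ≢ 1 mod 4, the ring of integers is ℤ[√-370] with discriminant 4·(-370) = -1480.
37 divides disc(K) = -1480, so 37 ramifies.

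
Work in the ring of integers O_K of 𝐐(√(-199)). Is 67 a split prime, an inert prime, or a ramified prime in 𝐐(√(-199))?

-199 mod 4 = 1, hence disc K = -199 and O_K = ℤ[(1+√-199)/2].
Since gcd(67, -199) = 1 the prime 67 does not ramify.
Euler's criterion: (-199)^33 mod 67 = 66. Thus (-199|67) = -1.
Legendre symbol -1 ⇒ 67 is inert.

67 remains inert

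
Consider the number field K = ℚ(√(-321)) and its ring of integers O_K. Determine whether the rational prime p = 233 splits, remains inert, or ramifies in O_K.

233 remains inert

Since -321 ≢ 1 mod 4, the ring of integers is ℤ[√-321] with discriminant 4·(-321) = -1284.
Since gcd(233, -1284) = 1 the prime 233 does not ramify.
(-321/233) = 145^116 mod 233 = 232, giving Legendre symbol -1.
(-321/233) = -1, so 233 is inert.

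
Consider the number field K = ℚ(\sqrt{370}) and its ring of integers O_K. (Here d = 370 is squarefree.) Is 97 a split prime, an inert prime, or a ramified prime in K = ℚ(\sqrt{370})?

split — (97) = 𝔭₁𝔭₂ with 𝔭₁ ≠ 𝔭₂

Since 370 ≢ 1 mod 4, the ring of integers is ℤ[√370] with discriminant 4·370 = 1480.
Since gcd(97, 1480) = 1 the prime 97 does not ramify.
Compute (370/97) via Euler: 79^((97-1)/2) mod 97 = 1, so (370/97) = 1.
(370/97) = 1, so 97 splits.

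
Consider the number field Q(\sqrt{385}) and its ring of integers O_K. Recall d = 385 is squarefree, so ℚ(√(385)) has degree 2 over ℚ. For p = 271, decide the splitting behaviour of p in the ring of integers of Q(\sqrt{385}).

385 mod 4 = 1, hence disc K = 385 and O_K = ℤ[(1+√385)/2].
271 ∤ 385, so 271 is unramified.
Compute (385/271) via Euler: 114^((271-1)/2) mod 271 = 1, so (385/271) = 1.
(385/271) = 1, so 271 splits.

271 splits in O_K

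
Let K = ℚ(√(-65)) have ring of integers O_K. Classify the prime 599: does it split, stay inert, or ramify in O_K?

inert — (599) stays prime in O_K

d = -65 ≡ 3 (mod 4), so O_K = ℤ[√-65] and disc(K) = 4d = -260.
599 ∤ -260, so 599 is unramified.
Legendre symbol by Euler's criterion: (-65/599) ≡ (-65)^299 ≡ 598 (mod 599), i.e. (-65/599) = -1.
(-65/599) = -1, so 599 is inert.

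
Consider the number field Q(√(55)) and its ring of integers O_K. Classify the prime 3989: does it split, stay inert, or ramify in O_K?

3989 remains inert

d = 55 ≡ 3 (mod 4), so O_K = ℤ[√55] and disc(K) = 4d = 220.
Since gcd(3989, 220) = 1 the prime 3989 does not ramify.
Legendre symbol by Euler's criterion: (55/3989) ≡ 55^1994 ≡ 3988 (mod 3989), i.e. (55/3989) = -1.
(55/3989) = -1, so 3989 is inert.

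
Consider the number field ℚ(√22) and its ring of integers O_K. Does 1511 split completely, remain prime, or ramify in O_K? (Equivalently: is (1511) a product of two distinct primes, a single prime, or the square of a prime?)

remains prime (inert)

Since 22 ≢ 1 mod 4, the ring of integers is ℤ[√22] with discriminant 4·22 = 88.
Since gcd(1511, 88) = 1 the prime 1511 does not ramify.
Compute (22/1511) via Euler: 22^((1511-1)/2) mod 1511 = 1510, so (22/1511) = -1.
Legendre symbol -1 ⇒ 1511 is inert.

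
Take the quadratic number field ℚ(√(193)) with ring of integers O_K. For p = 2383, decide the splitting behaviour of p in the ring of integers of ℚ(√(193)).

Since 193 ≡ 1 mod 4, the ring of integers is ℤ[(1+√193)/2] with discriminant 193.
disc(K) = 193 is not divisible by 2383; 2383 is unramified.
Compute (193/2383) via Euler: 193^((2383-1)/2) mod 2383 = 1, so (193/2383) = 1.
Legendre symbol 1 ⇒ 2383 is split.

split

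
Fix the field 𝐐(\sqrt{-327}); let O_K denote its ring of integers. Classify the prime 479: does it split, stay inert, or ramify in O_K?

inert — (479) stays prime in O_K

-327 mod 4 = 1, hence disc K = -327 and O_K = ℤ[(1+√-327)/2].
479 ∤ -327, so 479 is unramified.
(-327/479) = 152^239 mod 479 = 478, giving Legendre symbol -1.
(-327/479) = -1, so 479 is inert.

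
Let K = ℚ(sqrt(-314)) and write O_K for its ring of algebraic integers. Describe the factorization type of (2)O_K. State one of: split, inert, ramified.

d = -314 ≡ 2 (mod 4), so O_K = ℤ[√-314] and disc(K) = 4d = -1256.
disc(K) = -1256 = 2·(-628), so p = 2 is ramified.

ramified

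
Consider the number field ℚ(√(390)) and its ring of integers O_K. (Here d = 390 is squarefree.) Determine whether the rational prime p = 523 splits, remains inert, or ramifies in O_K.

inert — (523) stays prime in O_K

d = 390 ≡ 2 (mod 4), so O_K = ℤ[√390] and disc(K) = 4d = 1560.
Since gcd(523, 1560) = 1 the prime 523 does not ramify.
Compute (390/523) via Euler: 390^((523-1)/2) mod 523 = 522, so (390/523) = -1.
Legendre symbol -1 ⇒ 523 is inert.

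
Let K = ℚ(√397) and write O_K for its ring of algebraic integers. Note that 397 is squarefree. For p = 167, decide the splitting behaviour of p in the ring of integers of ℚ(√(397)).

Since 397 ≡ 1 mod 4, the ring of integers is ℤ[(1+√397)/2] with discriminant 397.
Since gcd(167, 397) = 1 the prime 167 does not ramify.
Legendre symbol by Euler's criterion: (397/167) ≡ 397^83 ≡ 1 (mod 167), i.e. (397/167) = 1.
(397/167) = 1, so 167 splits.

split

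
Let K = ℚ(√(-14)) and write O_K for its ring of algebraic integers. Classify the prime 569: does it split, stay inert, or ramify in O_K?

p splits

-14 mod 4 = 2, hence disc K = 4·(-14) = -56 and O_K = ℤ[√-14].
Since gcd(569, -56) = 1 the prime 569 does not ramify.
Compute (-14/569) via Euler: 555^((569-1)/2) mod 569 = 1, so (-14/569) = 1.
(-14/569) = 1, so 569 splits.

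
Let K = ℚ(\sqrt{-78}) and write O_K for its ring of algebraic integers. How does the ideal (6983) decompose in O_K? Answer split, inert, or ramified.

split

-78 mod 4 = 2, hence disc K = 4·(-78) = -312 and O_K = ℤ[√-78].
disc(K) = -312 is not divisible by 6983; 6983 is unramified.
Legendre symbol by Euler's criterion: (-78/6983) ≡ (-78)^3491 ≡ 1 (mod 6983), i.e. (-78/6983) = 1.
d is a quadratic residue mod p, hence 6983 splits in O_K.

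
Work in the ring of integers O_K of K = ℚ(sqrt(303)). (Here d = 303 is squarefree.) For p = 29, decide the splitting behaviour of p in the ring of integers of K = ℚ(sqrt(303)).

d = 303 ≡ 3 (mod 4), so O_K = ℤ[√303] and disc(K) = 4d = 1212.
29 ∤ 1212, so 29 is unramified.
(303/29) = 13^14 mod 29 = 1, giving Legendre symbol 1.
Legendre symbol 1 ⇒ 29 is split.

p splits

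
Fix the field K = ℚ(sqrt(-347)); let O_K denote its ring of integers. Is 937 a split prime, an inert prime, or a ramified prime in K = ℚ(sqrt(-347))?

split

Since -347 ≡ 1 mod 4, the ring of integers is ℤ[(1+√-347)/2] with discriminant -347.
Since gcd(937, -347) = 1 the prime 937 does not ramify.
Legendre symbol by Euler's criterion: (-347/937) ≡ (-347)^468 ≡ 1 (mod 937), i.e. (-347/937) = 1.
d is a quadratic residue mod p, hence 937 splits in O_K.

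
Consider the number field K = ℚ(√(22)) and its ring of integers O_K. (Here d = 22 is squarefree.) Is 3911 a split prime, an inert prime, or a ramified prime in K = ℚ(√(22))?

p splits

Since 22 ≢ 1 mod 4, the ring of integers is ℤ[√22] with discriminant 4·22 = 88.
3911 ∤ 88, so 3911 is unramified.
(22/3911) = 22^1955 mod 3911 = 1, giving Legendre symbol 1.
d is a quadratic residue mod p, hence 3911 splits in O_K.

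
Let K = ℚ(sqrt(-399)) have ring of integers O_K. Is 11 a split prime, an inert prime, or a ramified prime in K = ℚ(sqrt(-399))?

d = -399 ≡ 1 (mod 4), so O_K = ℤ[(1+√-399)/2] and disc(K) = d = -399.
disc(K) = -399 is not divisible by 11; 11 is unramified.
(-399/11) = 8^5 mod 11 = 10, giving Legendre symbol -1.
d is a non-residue mod p, hence 11 remains inert in O_K.

inert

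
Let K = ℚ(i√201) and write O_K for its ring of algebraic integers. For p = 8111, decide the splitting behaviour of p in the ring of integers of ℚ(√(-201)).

split

-201 mod 4 = 3, hence disc K = 4·(-201) = -804 and O_K = ℤ[√-201].
Since gcd(8111, -804) = 1 the prime 8111 does not ramify.
(-201/8111) = 7910^4055 mod 8111 = 1, giving Legendre symbol 1.
(-201/8111) = 1, so 8111 splits.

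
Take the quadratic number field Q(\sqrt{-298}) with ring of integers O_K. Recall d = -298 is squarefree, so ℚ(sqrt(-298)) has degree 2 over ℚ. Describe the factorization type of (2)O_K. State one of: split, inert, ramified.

ramifies in O_K

-298 mod 4 = 2, hence disc K = 4·(-298) = -1192 and O_K = ℤ[√-298].
disc(K) = -1192 = 2·(-596), so p = 2 is ramified.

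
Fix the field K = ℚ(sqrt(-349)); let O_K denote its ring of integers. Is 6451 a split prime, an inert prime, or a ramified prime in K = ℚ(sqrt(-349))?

Since -349 ≢ 1 mod 4, the ring of integers is ℤ[√-349] with discriminant 4·(-349) = -1396.
disc(K) = -1396 is not divisible by 6451; 6451 is unramified.
Euler's criterion: (-349)^3225 mod 6451 = 6450. Thus (-349|6451) = -1.
(-349/6451) = -1, so 6451 is inert.

remains prime (inert)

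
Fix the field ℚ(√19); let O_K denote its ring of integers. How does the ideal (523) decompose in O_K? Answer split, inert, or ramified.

splits completely

d = 19 ≡ 3 (mod 4), so O_K = ℤ[√19] and disc(K) = 4d = 76.
Since gcd(523, 76) = 1 the prime 523 does not ramify.
(19/523) = 19^261 mod 523 = 1, giving Legendre symbol 1.
d is a quadratic residue mod p, hence 523 splits in O_K.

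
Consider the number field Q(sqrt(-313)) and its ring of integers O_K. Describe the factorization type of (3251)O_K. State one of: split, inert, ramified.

Since -313 ≢ 1 mod 4, the ring of integers is ℤ[√-313] with discriminant 4·(-313) = -1252.
3251 ∤ -1252, so 3251 is unramified.
Legendre symbol by Euler's criterion: (-313/3251) ≡ (-313)^1625 ≡ 3250 (mod 3251), i.e. (-313/3251) = -1.
Legendre symbol -1 ⇒ 3251 is inert.

inert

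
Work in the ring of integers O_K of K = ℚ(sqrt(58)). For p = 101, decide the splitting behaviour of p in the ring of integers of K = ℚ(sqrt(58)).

58 mod 4 = 2, hence disc K = 4·58 = 232 and O_K = ℤ[√58].
101 ∤ 232, so 101 is unramified.
Euler's criterion: 58^50 mod 101 = 1. Thus (58|101) = 1.
(58/101) = 1, so 101 splits.

101 splits in O_K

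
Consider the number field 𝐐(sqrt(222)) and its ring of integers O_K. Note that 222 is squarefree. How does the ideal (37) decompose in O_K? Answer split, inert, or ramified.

Since 222 ≢ 1 mod 4, the ring of integers is ℤ[√222] with discriminant 4·222 = 888.
Ramification test: 37 | 888. The prime 37 ramifies in K.

37 is ramified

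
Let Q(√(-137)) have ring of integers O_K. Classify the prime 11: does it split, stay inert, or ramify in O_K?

Since -137 ≢ 1 mod 4, the ring of integers is ℤ[√-137] with discriminant 4·(-137) = -548.
11 ∤ -548, so 11 is unramified.
Euler's criterion: (-137)^5 mod 11 = 10. Thus (-137|11) = -1.
d is a non-residue mod p, hence 11 remains inert in O_K.

remains prime (inert)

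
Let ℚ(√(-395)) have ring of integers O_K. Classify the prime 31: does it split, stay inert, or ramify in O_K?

split

Since -395 ≡ 1 mod 4, the ring of integers is ℤ[(1+√-395)/2] with discriminant -395.
31 ∤ -395, so 31 is unramified.
Euler's criterion: (-395)^15 mod 31 = 1. Thus (-395|31) = 1.
d is a quadratic residue mod p, hence 31 splits in O_K.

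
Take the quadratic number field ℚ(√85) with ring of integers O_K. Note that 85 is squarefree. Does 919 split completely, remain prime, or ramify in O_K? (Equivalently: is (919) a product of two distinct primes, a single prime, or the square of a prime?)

splits completely

Since 85 ≡ 1 mod 4, the ring of integers is ℤ[(1+√85)/2] with discriminant 85.
Since gcd(919, 85) = 1 the prime 919 does not ramify.
Compute (85/919) via Euler: 85^((919-1)/2) mod 919 = 1, so (85/919) = 1.
(85/919) = 1, so 919 splits.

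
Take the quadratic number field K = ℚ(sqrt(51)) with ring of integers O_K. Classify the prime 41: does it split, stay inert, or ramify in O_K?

p splits

d = 51 ≡ 3 (mod 4), so O_K = ℤ[√51] and disc(K) = 4d = 204.
41 ∤ 204, so 41 is unramified.
Compute (51/41) via Euler: 10^((41-1)/2) mod 41 = 1, so (51/41) = 1.
d is a quadratic residue mod p, hence 41 splits in O_K.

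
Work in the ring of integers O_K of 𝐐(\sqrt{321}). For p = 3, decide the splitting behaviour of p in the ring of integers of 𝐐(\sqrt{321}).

321 mod 4 = 1, hence disc K = 321 and O_K = ℤ[(1+√321)/2].
3 divides disc(K) = 321, so 3 ramifies.

ramified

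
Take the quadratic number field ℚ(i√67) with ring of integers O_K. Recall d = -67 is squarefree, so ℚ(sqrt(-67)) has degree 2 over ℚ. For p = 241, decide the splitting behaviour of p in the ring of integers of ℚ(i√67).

-67 mod 4 = 1, hence disc K = -67 and O_K = ℤ[(1+√-67)/2].
Since gcd(241, -67) = 1 the prime 241 does not ramify.
Euler's criterion: (-67)^120 mod 241 = 1. Thus (-67|241) = 1.
Legendre symbol 1 ⇒ 241 is split.

241 splits in O_K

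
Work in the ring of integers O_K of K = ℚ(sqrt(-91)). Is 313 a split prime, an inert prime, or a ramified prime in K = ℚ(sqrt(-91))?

-91 mod 4 = 1, hence disc K = -91 and O_K = ℤ[(1+√-91)/2].
disc(K) = -91 is not divisible by 313; 313 is unramified.
(-91/313) = 222^156 mod 313 = 312, giving Legendre symbol -1.
Legendre symbol -1 ⇒ 313 is inert.

313 remains inert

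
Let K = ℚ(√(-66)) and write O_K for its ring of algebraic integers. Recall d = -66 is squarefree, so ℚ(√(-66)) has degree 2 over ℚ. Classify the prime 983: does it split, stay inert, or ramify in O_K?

d = -66 ≡ 2 (mod 4), so O_K = ℤ[√-66] and disc(K) = 4d = -264.
Since gcd(983, -264) = 1 the prime 983 does not ramify.
Euler's criterion: (-66)^491 mod 983 = 1. Thus (-66|983) = 1.
Legendre symbol 1 ⇒ 983 is split.

splits completely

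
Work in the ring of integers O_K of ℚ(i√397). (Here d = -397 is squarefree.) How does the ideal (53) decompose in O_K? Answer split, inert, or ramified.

d = -397 ≡ 3 (mod 4), so O_K = ℤ[√-397] and disc(K) = 4d = -1588.
53 ∤ -1588, so 53 is unramified.
(-397/53) = 27^26 mod 53 = 52, giving Legendre symbol -1.
d is a non-residue mod p, hence 53 remains inert in O_K.

inert — (53) stays prime in O_K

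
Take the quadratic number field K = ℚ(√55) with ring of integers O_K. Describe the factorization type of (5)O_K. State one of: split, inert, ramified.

p ramifies

55 mod 4 = 3, hence disc K = 4·55 = 220 and O_K = ℤ[√55].
Ramification test: 5 | 220. The prime 5 ramifies in K.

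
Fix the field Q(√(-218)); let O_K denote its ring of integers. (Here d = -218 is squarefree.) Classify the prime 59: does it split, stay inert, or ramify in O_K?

d = -218 ≡ 2 (mod 4), so O_K = ℤ[√-218] and disc(K) = 4d = -872.
Since gcd(59, -872) = 1 the prime 59 does not ramify.
(-218/59) = 18^29 mod 59 = 58, giving Legendre symbol -1.
Legendre symbol -1 ⇒ 59 is inert.

59 remains inert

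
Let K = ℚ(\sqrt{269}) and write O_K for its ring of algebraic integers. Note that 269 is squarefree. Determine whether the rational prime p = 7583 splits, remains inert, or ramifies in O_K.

269 mod 4 = 1, hence disc K = 269 and O_K = ℤ[(1+√269)/2].
7583 ∤ 269, so 7583 is unramified.
Euler's criterion: 269^3791 mod 7583 = 1. Thus (269|7583) = 1.
d is a quadratic residue mod p, hence 7583 splits in O_K.

splits completely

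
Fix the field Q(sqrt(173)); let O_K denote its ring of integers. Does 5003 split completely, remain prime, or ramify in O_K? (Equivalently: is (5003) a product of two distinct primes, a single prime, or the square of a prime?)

split — (5003) = 𝔭₁𝔭₂ with 𝔭₁ ≠ 𝔭₂

d = 173 ≡ 1 (mod 4), so O_K = ℤ[(1+√173)/2] and disc(K) = d = 173.
disc(K) = 173 is not divisible by 5003; 5003 is unramified.
Compute (173/5003) via Euler: 173^((5003-1)/2) mod 5003 = 1, so (173/5003) = 1.
d is a quadratic residue mod p, hence 5003 splits in O_K.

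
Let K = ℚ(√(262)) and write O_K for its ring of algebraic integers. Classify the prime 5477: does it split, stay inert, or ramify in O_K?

d = 262 ≡ 2 (mod 4), so O_K = ℤ[√262] and disc(K) = 4d = 1048.
Since gcd(5477, 1048) = 1 the prime 5477 does not ramify.
Compute (262/5477) via Euler: 262^((5477-1)/2) mod 5477 = 1, so (262/5477) = 1.
(262/5477) = 1, so 5477 splits.

5477 splits in O_K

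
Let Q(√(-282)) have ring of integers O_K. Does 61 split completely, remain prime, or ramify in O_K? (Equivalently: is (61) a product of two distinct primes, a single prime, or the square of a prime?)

-282 mod 4 = 2, hence disc K = 4·(-282) = -1128 and O_K = ℤ[√-282].
disc(K) = -1128 is not divisible by 61; 61 is unramified.
Compute (-282/61) via Euler: 23^((61-1)/2) mod 61 = 60, so (-282/61) = -1.
Legendre symbol -1 ⇒ 61 is inert.

remains prime (inert)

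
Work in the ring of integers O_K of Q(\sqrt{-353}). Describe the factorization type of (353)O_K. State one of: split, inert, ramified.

ramified

-353 mod 4 = 3, hence disc K = 4·(-353) = -1412 and O_K = ℤ[√-353].
disc(K) = -1412 = 353·(-4), so p = 353 is ramified.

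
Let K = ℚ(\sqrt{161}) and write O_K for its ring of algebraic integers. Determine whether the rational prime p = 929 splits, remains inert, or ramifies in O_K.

inert

161 mod 4 = 1, hence disc K = 161 and O_K = ℤ[(1+√161)/2].
disc(K) = 161 is not divisible by 929; 929 is unramified.
Compute (161/929) via Euler: 161^((929-1)/2) mod 929 = 928, so (161/929) = -1.
d is a non-residue mod p, hence 929 remains inert in O_K.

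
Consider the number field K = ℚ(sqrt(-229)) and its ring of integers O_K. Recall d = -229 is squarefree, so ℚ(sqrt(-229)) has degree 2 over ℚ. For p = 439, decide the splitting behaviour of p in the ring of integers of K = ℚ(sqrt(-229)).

remains prime (inert)

-229 mod 4 = 3, hence disc K = 4·(-229) = -916 and O_K = ℤ[√-229].
Since gcd(439, -916) = 1 the prime 439 does not ramify.
Compute (-229/439) via Euler: 210^((439-1)/2) mod 439 = 438, so (-229/439) = -1.
d is a non-residue mod p, hence 439 remains inert in O_K.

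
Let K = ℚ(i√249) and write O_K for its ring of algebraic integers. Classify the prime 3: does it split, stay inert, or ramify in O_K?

ramifies in O_K

-249 mod 4 = 3, hence disc K = 4·(-249) = -996 and O_K = ℤ[√-249].
3 divides disc(K) = -996, so 3 ramifies.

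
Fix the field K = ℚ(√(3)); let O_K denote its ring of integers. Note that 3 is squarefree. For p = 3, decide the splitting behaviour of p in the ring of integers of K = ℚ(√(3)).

ramifies in O_K

Since 3 ≢ 1 mod 4, the ring of integers is ℤ[√3] with discriminant 4·3 = 12.
Ramification test: 3 | 12. The prime 3 ramifies in K.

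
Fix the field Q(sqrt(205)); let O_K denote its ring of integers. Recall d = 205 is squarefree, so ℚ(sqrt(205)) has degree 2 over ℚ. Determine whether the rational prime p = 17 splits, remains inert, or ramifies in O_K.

split

Since 205 ≡ 1 mod 4, the ring of integers is ℤ[(1+√205)/2] with discriminant 205.
Since gcd(17, 205) = 1 the prime 17 does not ramify.
Euler's criterion: 205^8 mod 17 = 1. Thus (205|17) = 1.
Legendre symbol 1 ⇒ 17 is split.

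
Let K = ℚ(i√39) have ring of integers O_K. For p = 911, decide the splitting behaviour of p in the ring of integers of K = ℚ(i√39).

remains prime (inert)

Since -39 ≡ 1 mod 4, the ring of integers is ℤ[(1+√-39)/2] with discriminant -39.
Since gcd(911, -39) = 1 the prime 911 does not ramify.
Compute (-39/911) via Euler: 872^((911-1)/2) mod 911 = 910, so (-39/911) = -1.
Legendre symbol -1 ⇒ 911 is inert.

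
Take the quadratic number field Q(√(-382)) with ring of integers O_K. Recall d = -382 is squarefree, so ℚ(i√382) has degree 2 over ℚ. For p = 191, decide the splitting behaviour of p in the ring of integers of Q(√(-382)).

ramified

Since -382 ≢ 1 mod 4, the ring of integers is ℤ[√-382] with discriminant 4·(-382) = -1528.
disc(K) = -1528 = 191·(-8), so p = 191 is ramified.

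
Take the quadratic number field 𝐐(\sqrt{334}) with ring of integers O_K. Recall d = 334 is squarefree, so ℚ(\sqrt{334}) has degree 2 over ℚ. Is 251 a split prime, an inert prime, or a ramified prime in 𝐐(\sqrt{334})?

split — (251) = 𝔭₁𝔭₂ with 𝔭₁ ≠ 𝔭₂

Since 334 ≢ 1 mod 4, the ring of integers is ℤ[√334] with discriminant 4·334 = 1336.
disc(K) = 1336 is not divisible by 251; 251 is unramified.
Legendre symbol by Euler's criterion: (334/251) ≡ 334^125 ≡ 1 (mod 251), i.e. (334/251) = 1.
d is a quadratic residue mod p, hence 251 splits in O_K.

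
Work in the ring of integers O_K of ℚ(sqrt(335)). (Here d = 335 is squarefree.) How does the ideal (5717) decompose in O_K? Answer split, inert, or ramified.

p is inert

335 mod 4 = 3, hence disc K = 4·335 = 1340 and O_K = ℤ[√335].
disc(K) = 1340 is not divisible by 5717; 5717 is unramified.
Legendre symbol by Euler's criterion: (335/5717) ≡ 335^2858 ≡ 5716 (mod 5717), i.e. (335/5717) = -1.
Legendre symbol -1 ⇒ 5717 is inert.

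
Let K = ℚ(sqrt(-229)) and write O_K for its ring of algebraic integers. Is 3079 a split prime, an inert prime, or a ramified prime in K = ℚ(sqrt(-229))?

d = -229 ≡ 3 (mod 4), so O_K = ℤ[√-229] and disc(K) = 4d = -916.
3079 ∤ -916, so 3079 is unramified.
(-229/3079) = 2850^1539 mod 3079 = 1, giving Legendre symbol 1.
(-229/3079) = 1, so 3079 splits.

split — (3079) = 𝔭₁𝔭₂ with 𝔭₁ ≠ 𝔭₂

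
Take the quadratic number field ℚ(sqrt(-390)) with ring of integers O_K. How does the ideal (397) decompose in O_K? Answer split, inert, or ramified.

p is inert

Since -390 ≢ 1 mod 4, the ring of integers is ℤ[√-390] with discriminant 4·(-390) = -1560.
397 ∤ -1560, so 397 is unramified.
Legendre symbol by Euler's criterion: (-390/397) ≡ (-390)^198 ≡ 396 (mod 397), i.e. (-390/397) = -1.
d is a non-residue mod p, hence 397 remains inert in O_K.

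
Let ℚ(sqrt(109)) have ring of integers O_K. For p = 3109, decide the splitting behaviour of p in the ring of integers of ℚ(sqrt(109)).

109 mod 4 = 1, hence disc K = 109 and O_K = ℤ[(1+√109)/2].
disc(K) = 109 is not divisible by 3109; 3109 is unramified.
(109/3109) = 109^1554 mod 3109 = 3108, giving Legendre symbol -1.
d is a non-residue mod p, hence 3109 remains inert in O_K.

3109 remains inert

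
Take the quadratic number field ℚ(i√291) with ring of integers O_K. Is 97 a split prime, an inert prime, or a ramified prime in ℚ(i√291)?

Since -291 ≡ 1 mod 4, the ring of integers is ℤ[(1+√-291)/2] with discriminant -291.
Ramification test: 97 | -291. The prime 97 ramifies in K.

ramified — (97) = 𝔭²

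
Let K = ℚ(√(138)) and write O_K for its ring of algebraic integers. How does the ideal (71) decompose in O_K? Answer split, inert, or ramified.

remains prime (inert)

138 mod 4 = 2, hence disc K = 4·138 = 552 and O_K = ℤ[√138].
Since gcd(71, 552) = 1 the prime 71 does not ramify.
Euler's criterion: 138^35 mod 71 = 70. Thus (138|71) = -1.
Legendre symbol -1 ⇒ 71 is inert.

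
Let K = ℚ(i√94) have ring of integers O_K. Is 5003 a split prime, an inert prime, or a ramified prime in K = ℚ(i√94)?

Since -94 ≢ 1 mod 4, the ring of integers is ℤ[√-94] with discriminant 4·(-94) = -376.
5003 ∤ -376, so 5003 is unramified.
Legendre symbol by Euler's criterion: (-94/5003) ≡ (-94)^2501 ≡ 5002 (mod 5003), i.e. (-94/5003) = -1.
Legendre symbol -1 ⇒ 5003 is inert.

p is inert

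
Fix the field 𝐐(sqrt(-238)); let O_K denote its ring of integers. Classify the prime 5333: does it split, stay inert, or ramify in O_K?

inert

-238 mod 4 = 2, hence disc K = 4·(-238) = -952 and O_K = ℤ[√-238].
5333 ∤ -952, so 5333 is unramified.
Legendre symbol by Euler's criterion: (-238/5333) ≡ (-238)^2666 ≡ 5332 (mod 5333), i.e. (-238/5333) = -1.
Legendre symbol -1 ⇒ 5333 is inert.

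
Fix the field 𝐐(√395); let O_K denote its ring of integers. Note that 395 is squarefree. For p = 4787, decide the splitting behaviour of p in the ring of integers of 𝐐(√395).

Since 395 ≢ 1 mod 4, the ring of integers is ℤ[√395] with discriminant 4·395 = 1580.
Since gcd(4787, 1580) = 1 the prime 4787 does not ramify.
Euler's criterion: 395^2393 mod 4787 = 4786. Thus (395|4787) = -1.
d is a non-residue mod p, hence 4787 remains inert in O_K.

p is inert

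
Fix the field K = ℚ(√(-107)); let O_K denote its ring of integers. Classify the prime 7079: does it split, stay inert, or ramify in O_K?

7079 remains inert

-107 mod 4 = 1, hence disc K = -107 and O_K = ℤ[(1+√-107)/2].
7079 ∤ -107, so 7079 is unramified.
(-107/7079) = 6972^3539 mod 7079 = 7078, giving Legendre symbol -1.
Legendre symbol -1 ⇒ 7079 is inert.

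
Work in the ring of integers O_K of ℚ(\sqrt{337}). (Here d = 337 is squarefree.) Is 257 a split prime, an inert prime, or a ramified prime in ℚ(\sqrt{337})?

Since 337 ≡ 1 mod 4, the ring of integers is ℤ[(1+√337)/2] with discriminant 337.
257 ∤ 337, so 257 is unramified.
(337/257) = 80^128 mod 257 = 256, giving Legendre symbol -1.
(337/257) = -1, so 257 is inert.

inert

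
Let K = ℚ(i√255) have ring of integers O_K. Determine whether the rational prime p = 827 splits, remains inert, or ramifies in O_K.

Since -255 ≡ 1 mod 4, the ring of integers is ℤ[(1+√-255)/2] with discriminant -255.
disc(K) = -255 is not divisible by 827; 827 is unramified.
Legendre symbol by Euler's criterion: (-255/827) ≡ (-255)^413 ≡ 826 (mod 827), i.e. (-255/827) = -1.
d is a non-residue mod p, hence 827 remains inert in O_K.

p is inert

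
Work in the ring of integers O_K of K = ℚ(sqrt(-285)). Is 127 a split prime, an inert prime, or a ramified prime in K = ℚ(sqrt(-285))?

p is inert

Since -285 ≢ 1 mod 4, the ring of integers is ℤ[√-285] with discriminant 4·(-285) = -1140.
Since gcd(127, -1140) = 1 the prime 127 does not ramify.
Legendre symbol by Euler's criterion: (-285/127) ≡ (-285)^63 ≡ 126 (mod 127), i.e. (-285/127) = -1.
(-285/127) = -1, so 127 is inert.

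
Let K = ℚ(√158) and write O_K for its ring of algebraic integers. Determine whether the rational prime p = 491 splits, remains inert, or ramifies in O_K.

inert

d = 158 ≡ 2 (mod 4), so O_K = ℤ[√158] and disc(K) = 4d = 632.
Since gcd(491, 632) = 1 the prime 491 does not ramify.
Euler's criterion: 158^245 mod 491 = 490. Thus (158|491) = -1.
Legendre symbol -1 ⇒ 491 is inert.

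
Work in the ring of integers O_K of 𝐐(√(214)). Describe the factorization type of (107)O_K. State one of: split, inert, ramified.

ramifies in O_K

214 mod 4 = 2, hence disc K = 4·214 = 856 and O_K = ℤ[√214].
disc(K) = 856 = 107·8, so p = 107 is ramified.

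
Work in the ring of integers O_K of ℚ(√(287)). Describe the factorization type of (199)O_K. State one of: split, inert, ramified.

inert

d = 287 ≡ 3 (mod 4), so O_K = ℤ[√287] and disc(K) = 4d = 1148.
199 ∤ 1148, so 199 is unramified.
Legendre symbol by Euler's criterion: (287/199) ≡ 287^99 ≡ 198 (mod 199), i.e. (287/199) = -1.
(287/199) = -1, so 199 is inert.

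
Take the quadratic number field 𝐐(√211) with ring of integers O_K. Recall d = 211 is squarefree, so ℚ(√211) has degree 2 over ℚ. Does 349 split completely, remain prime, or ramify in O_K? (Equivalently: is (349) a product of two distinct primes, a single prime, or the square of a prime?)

d = 211 ≡ 3 (mod 4), so O_K = ℤ[√211] and disc(K) = 4d = 844.
349 ∤ 844, so 349 is unramified.
Euler's criterion: 211^174 mod 349 = 348. Thus (211|349) = -1.
d is a non-residue mod p, hence 349 remains inert in O_K.

349 remains inert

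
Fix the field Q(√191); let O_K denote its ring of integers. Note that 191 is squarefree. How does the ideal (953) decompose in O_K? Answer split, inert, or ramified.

p is inert

191 mod 4 = 3, hence disc K = 4·191 = 764 and O_K = ℤ[√191].
disc(K) = 764 is not divisible by 953; 953 is unramified.
Compute (191/953) via Euler: 191^((953-1)/2) mod 953 = 952, so (191/953) = -1.
(191/953) = -1, so 953 is inert.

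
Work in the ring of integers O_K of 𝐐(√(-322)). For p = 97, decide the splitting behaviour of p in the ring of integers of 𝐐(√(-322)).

-322 mod 4 = 2, hence disc K = 4·(-322) = -1288 and O_K = ℤ[√-322].
Since gcd(97, -1288) = 1 the prime 97 does not ramify.
Compute (-322/97) via Euler: 66^((97-1)/2) mod 97 = 1, so (-322/97) = 1.
Legendre symbol 1 ⇒ 97 is split.

split — (97) = 𝔭₁𝔭₂ with 𝔭₁ ≠ 𝔭₂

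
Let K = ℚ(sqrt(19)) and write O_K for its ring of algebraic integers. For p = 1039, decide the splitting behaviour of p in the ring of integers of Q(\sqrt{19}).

split

Since 19 ≢ 1 mod 4, the ring of integers is ℤ[√19] with discriminant 4·19 = 76.
1039 ∤ 76, so 1039 is unramified.
Compute (19/1039) via Euler: 19^((1039-1)/2) mod 1039 = 1, so (19/1039) = 1.
d is a quadratic residue mod p, hence 1039 splits in O_K.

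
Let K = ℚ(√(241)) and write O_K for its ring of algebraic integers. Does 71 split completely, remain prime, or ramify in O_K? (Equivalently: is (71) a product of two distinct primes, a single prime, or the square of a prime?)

remains prime (inert)

241 mod 4 = 1, hence disc K = 241 and O_K = ℤ[(1+√241)/2].
71 ∤ 241, so 71 is unramified.
Legendre symbol by Euler's criterion: (241/71) ≡ 241^35 ≡ 70 (mod 71), i.e. (241/71) = -1.
Legendre symbol -1 ⇒ 71 is inert.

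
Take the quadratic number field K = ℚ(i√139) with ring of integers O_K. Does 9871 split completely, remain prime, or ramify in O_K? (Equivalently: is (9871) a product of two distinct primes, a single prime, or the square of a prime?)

Since -139 ≡ 1 mod 4, the ring of integers is ℤ[(1+√-139)/2] with discriminant -139.
9871 ∤ -139, so 9871 is unramified.
Compute (-139/9871) via Euler: 9732^((9871-1)/2) mod 9871 = 9870, so (-139/9871) = -1.
d is a non-residue mod p, hence 9871 remains inert in O_K.

inert — (9871) stays prime in O_K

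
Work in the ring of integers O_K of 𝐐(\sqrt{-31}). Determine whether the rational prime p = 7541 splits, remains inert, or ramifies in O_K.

Since -31 ≡ 1 mod 4, the ring of integers is ℤ[(1+√-31)/2] with discriminant -31.
Since gcd(7541, -31) = 1 the prime 7541 does not ramify.
(-31/7541) = 7510^3770 mod 7541 = 1, giving Legendre symbol 1.
d is a quadratic residue mod p, hence 7541 splits in O_K.

split — (7541) = 𝔭₁𝔭₂ with 𝔭₁ ≠ 𝔭₂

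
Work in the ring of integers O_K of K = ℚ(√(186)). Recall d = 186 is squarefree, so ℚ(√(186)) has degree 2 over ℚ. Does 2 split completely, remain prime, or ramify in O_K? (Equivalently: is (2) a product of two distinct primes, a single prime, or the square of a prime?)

ramified — (2) = 𝔭²

186 mod 4 = 2, hence disc K = 4·186 = 744 and O_K = ℤ[√186].
disc(K) = 744 = 2·372, so p = 2 is ramified.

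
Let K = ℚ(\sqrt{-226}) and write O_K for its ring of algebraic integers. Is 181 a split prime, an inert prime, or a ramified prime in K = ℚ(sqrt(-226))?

split — (181) = 𝔭₁𝔭₂ with 𝔭₁ ≠ 𝔭₂

d = -226 ≡ 2 (mod 4), so O_K = ℤ[√-226] and disc(K) = 4d = -904.
Since gcd(181, -904) = 1 the prime 181 does not ramify.
Compute (-226/181) via Euler: 136^((181-1)/2) mod 181 = 1, so (-226/181) = 1.
Legendre symbol 1 ⇒ 181 is split.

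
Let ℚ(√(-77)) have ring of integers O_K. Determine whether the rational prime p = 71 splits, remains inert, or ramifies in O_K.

inert — (71) stays prime in O_K

d = -77 ≡ 3 (mod 4), so O_K = ℤ[√-77] and disc(K) = 4d = -308.
71 ∤ -308, so 71 is unramified.
Legendre symbol by Euler's criterion: (-77/71) ≡ (-77)^35 ≡ 70 (mod 71), i.e. (-77/71) = -1.
d is a non-residue mod p, hence 71 remains inert in O_K.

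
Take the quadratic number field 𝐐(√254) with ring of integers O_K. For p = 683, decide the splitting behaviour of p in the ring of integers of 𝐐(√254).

Since 254 ≢ 1 mod 4, the ring of integers is ℤ[√254] with discriminant 4·254 = 1016.
683 ∤ 1016, so 683 is unramified.
Legendre symbol by Euler's criterion: (254/683) ≡ 254^341 ≡ 682 (mod 683), i.e. (254/683) = -1.
d is a non-residue mod p, hence 683 remains inert in O_K.

remains prime (inert)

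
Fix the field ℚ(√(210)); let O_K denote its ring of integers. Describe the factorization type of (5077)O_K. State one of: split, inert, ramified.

210 mod 4 = 2, hence disc K = 4·210 = 840 and O_K = ℤ[√210].
5077 ∤ 840, so 5077 is unramified.
(210/5077) = 210^2538 mod 5077 = 1, giving Legendre symbol 1.
Legendre symbol 1 ⇒ 5077 is split.

p splits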